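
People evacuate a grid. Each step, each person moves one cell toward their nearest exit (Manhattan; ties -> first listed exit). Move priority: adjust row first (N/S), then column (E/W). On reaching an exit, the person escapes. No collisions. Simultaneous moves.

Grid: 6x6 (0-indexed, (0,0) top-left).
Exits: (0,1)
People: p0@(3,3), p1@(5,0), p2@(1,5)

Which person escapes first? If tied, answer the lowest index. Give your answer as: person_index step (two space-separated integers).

Answer: 0 5

Derivation:
Step 1: p0:(3,3)->(2,3) | p1:(5,0)->(4,0) | p2:(1,5)->(0,5)
Step 2: p0:(2,3)->(1,3) | p1:(4,0)->(3,0) | p2:(0,5)->(0,4)
Step 3: p0:(1,3)->(0,3) | p1:(3,0)->(2,0) | p2:(0,4)->(0,3)
Step 4: p0:(0,3)->(0,2) | p1:(2,0)->(1,0) | p2:(0,3)->(0,2)
Step 5: p0:(0,2)->(0,1)->EXIT | p1:(1,0)->(0,0) | p2:(0,2)->(0,1)->EXIT
Step 6: p0:escaped | p1:(0,0)->(0,1)->EXIT | p2:escaped
Exit steps: [5, 6, 5]
First to escape: p0 at step 5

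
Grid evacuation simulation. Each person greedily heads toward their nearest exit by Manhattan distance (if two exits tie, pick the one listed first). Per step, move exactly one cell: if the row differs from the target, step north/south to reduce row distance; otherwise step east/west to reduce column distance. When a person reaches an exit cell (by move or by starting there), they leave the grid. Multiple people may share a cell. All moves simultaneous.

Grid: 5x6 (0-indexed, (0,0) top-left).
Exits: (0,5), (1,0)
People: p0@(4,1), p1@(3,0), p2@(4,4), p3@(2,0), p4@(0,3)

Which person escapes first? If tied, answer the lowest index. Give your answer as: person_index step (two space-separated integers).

Answer: 3 1

Derivation:
Step 1: p0:(4,1)->(3,1) | p1:(3,0)->(2,0) | p2:(4,4)->(3,4) | p3:(2,0)->(1,0)->EXIT | p4:(0,3)->(0,4)
Step 2: p0:(3,1)->(2,1) | p1:(2,0)->(1,0)->EXIT | p2:(3,4)->(2,4) | p3:escaped | p4:(0,4)->(0,5)->EXIT
Step 3: p0:(2,1)->(1,1) | p1:escaped | p2:(2,4)->(1,4) | p3:escaped | p4:escaped
Step 4: p0:(1,1)->(1,0)->EXIT | p1:escaped | p2:(1,4)->(0,4) | p3:escaped | p4:escaped
Step 5: p0:escaped | p1:escaped | p2:(0,4)->(0,5)->EXIT | p3:escaped | p4:escaped
Exit steps: [4, 2, 5, 1, 2]
First to escape: p3 at step 1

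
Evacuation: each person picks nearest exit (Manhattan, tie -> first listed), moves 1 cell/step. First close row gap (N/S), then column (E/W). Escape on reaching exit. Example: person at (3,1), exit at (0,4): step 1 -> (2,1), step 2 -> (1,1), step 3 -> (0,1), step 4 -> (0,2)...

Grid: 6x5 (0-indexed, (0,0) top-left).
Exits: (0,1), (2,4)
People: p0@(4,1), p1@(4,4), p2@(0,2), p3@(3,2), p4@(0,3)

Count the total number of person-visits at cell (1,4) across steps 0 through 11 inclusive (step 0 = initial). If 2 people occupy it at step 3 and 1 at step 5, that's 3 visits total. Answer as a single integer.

Step 0: p0@(4,1) p1@(4,4) p2@(0,2) p3@(3,2) p4@(0,3) -> at (1,4): 0 [-], cum=0
Step 1: p0@(3,1) p1@(3,4) p2@ESC p3@(2,2) p4@(0,2) -> at (1,4): 0 [-], cum=0
Step 2: p0@(2,1) p1@ESC p2@ESC p3@(2,3) p4@ESC -> at (1,4): 0 [-], cum=0
Step 3: p0@(1,1) p1@ESC p2@ESC p3@ESC p4@ESC -> at (1,4): 0 [-], cum=0
Step 4: p0@ESC p1@ESC p2@ESC p3@ESC p4@ESC -> at (1,4): 0 [-], cum=0
Total visits = 0

Answer: 0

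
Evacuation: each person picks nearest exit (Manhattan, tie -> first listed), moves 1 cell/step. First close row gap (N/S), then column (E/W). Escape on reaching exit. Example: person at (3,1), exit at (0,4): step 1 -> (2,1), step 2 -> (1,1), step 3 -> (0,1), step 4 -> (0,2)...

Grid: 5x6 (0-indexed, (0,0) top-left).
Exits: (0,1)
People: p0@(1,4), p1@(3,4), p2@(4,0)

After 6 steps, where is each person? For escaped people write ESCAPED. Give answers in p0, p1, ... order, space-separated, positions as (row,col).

Step 1: p0:(1,4)->(0,4) | p1:(3,4)->(2,4) | p2:(4,0)->(3,0)
Step 2: p0:(0,4)->(0,3) | p1:(2,4)->(1,4) | p2:(3,0)->(2,0)
Step 3: p0:(0,3)->(0,2) | p1:(1,4)->(0,4) | p2:(2,0)->(1,0)
Step 4: p0:(0,2)->(0,1)->EXIT | p1:(0,4)->(0,3) | p2:(1,0)->(0,0)
Step 5: p0:escaped | p1:(0,3)->(0,2) | p2:(0,0)->(0,1)->EXIT
Step 6: p0:escaped | p1:(0,2)->(0,1)->EXIT | p2:escaped

ESCAPED ESCAPED ESCAPED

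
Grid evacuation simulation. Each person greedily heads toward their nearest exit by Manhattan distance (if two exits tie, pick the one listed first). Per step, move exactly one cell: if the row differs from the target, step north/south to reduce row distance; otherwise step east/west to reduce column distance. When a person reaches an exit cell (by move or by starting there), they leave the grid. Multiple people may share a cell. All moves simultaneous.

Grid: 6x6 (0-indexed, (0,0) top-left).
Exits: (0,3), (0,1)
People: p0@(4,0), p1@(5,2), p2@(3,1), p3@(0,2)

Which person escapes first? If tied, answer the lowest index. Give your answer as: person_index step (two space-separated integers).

Step 1: p0:(4,0)->(3,0) | p1:(5,2)->(4,2) | p2:(3,1)->(2,1) | p3:(0,2)->(0,3)->EXIT
Step 2: p0:(3,0)->(2,0) | p1:(4,2)->(3,2) | p2:(2,1)->(1,1) | p3:escaped
Step 3: p0:(2,0)->(1,0) | p1:(3,2)->(2,2) | p2:(1,1)->(0,1)->EXIT | p3:escaped
Step 4: p0:(1,0)->(0,0) | p1:(2,2)->(1,2) | p2:escaped | p3:escaped
Step 5: p0:(0,0)->(0,1)->EXIT | p1:(1,2)->(0,2) | p2:escaped | p3:escaped
Step 6: p0:escaped | p1:(0,2)->(0,3)->EXIT | p2:escaped | p3:escaped
Exit steps: [5, 6, 3, 1]
First to escape: p3 at step 1

Answer: 3 1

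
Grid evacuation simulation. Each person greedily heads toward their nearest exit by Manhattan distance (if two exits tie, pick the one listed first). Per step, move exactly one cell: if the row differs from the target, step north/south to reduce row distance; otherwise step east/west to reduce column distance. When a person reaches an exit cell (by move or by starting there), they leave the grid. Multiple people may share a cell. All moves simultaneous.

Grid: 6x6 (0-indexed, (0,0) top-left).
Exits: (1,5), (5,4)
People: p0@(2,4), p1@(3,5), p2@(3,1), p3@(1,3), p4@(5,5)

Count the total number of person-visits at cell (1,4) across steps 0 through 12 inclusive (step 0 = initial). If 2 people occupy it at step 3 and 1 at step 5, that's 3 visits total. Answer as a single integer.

Step 0: p0@(2,4) p1@(3,5) p2@(3,1) p3@(1,3) p4@(5,5) -> at (1,4): 0 [-], cum=0
Step 1: p0@(1,4) p1@(2,5) p2@(4,1) p3@(1,4) p4@ESC -> at (1,4): 2 [p0,p3], cum=2
Step 2: p0@ESC p1@ESC p2@(5,1) p3@ESC p4@ESC -> at (1,4): 0 [-], cum=2
Step 3: p0@ESC p1@ESC p2@(5,2) p3@ESC p4@ESC -> at (1,4): 0 [-], cum=2
Step 4: p0@ESC p1@ESC p2@(5,3) p3@ESC p4@ESC -> at (1,4): 0 [-], cum=2
Step 5: p0@ESC p1@ESC p2@ESC p3@ESC p4@ESC -> at (1,4): 0 [-], cum=2
Total visits = 2

Answer: 2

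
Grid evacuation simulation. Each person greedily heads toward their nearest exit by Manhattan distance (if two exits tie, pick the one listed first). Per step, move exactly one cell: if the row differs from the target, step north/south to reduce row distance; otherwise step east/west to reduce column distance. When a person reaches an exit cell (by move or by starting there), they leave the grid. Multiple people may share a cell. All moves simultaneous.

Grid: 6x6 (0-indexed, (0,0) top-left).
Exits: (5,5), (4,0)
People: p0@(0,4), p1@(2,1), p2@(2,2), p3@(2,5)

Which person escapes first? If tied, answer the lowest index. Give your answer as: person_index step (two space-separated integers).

Step 1: p0:(0,4)->(1,4) | p1:(2,1)->(3,1) | p2:(2,2)->(3,2) | p3:(2,5)->(3,5)
Step 2: p0:(1,4)->(2,4) | p1:(3,1)->(4,1) | p2:(3,2)->(4,2) | p3:(3,5)->(4,5)
Step 3: p0:(2,4)->(3,4) | p1:(4,1)->(4,0)->EXIT | p2:(4,2)->(4,1) | p3:(4,5)->(5,5)->EXIT
Step 4: p0:(3,4)->(4,4) | p1:escaped | p2:(4,1)->(4,0)->EXIT | p3:escaped
Step 5: p0:(4,4)->(5,4) | p1:escaped | p2:escaped | p3:escaped
Step 6: p0:(5,4)->(5,5)->EXIT | p1:escaped | p2:escaped | p3:escaped
Exit steps: [6, 3, 4, 3]
First to escape: p1 at step 3

Answer: 1 3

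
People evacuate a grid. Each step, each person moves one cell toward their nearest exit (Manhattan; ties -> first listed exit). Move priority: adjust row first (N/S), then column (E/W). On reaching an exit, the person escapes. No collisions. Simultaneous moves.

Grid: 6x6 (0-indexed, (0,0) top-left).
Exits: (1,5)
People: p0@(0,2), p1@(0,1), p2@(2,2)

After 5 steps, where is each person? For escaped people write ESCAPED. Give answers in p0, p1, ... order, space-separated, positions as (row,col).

Step 1: p0:(0,2)->(1,2) | p1:(0,1)->(1,1) | p2:(2,2)->(1,2)
Step 2: p0:(1,2)->(1,3) | p1:(1,1)->(1,2) | p2:(1,2)->(1,3)
Step 3: p0:(1,3)->(1,4) | p1:(1,2)->(1,3) | p2:(1,3)->(1,4)
Step 4: p0:(1,4)->(1,5)->EXIT | p1:(1,3)->(1,4) | p2:(1,4)->(1,5)->EXIT
Step 5: p0:escaped | p1:(1,4)->(1,5)->EXIT | p2:escaped

ESCAPED ESCAPED ESCAPED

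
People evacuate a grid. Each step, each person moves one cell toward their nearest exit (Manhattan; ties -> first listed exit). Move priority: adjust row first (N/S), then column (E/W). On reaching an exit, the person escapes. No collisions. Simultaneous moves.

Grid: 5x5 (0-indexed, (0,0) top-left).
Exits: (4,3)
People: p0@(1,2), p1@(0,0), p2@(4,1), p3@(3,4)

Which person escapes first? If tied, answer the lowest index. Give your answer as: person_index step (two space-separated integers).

Step 1: p0:(1,2)->(2,2) | p1:(0,0)->(1,0) | p2:(4,1)->(4,2) | p3:(3,4)->(4,4)
Step 2: p0:(2,2)->(3,2) | p1:(1,0)->(2,0) | p2:(4,2)->(4,3)->EXIT | p3:(4,4)->(4,3)->EXIT
Step 3: p0:(3,2)->(4,2) | p1:(2,0)->(3,0) | p2:escaped | p3:escaped
Step 4: p0:(4,2)->(4,3)->EXIT | p1:(3,0)->(4,0) | p2:escaped | p3:escaped
Step 5: p0:escaped | p1:(4,0)->(4,1) | p2:escaped | p3:escaped
Step 6: p0:escaped | p1:(4,1)->(4,2) | p2:escaped | p3:escaped
Step 7: p0:escaped | p1:(4,2)->(4,3)->EXIT | p2:escaped | p3:escaped
Exit steps: [4, 7, 2, 2]
First to escape: p2 at step 2

Answer: 2 2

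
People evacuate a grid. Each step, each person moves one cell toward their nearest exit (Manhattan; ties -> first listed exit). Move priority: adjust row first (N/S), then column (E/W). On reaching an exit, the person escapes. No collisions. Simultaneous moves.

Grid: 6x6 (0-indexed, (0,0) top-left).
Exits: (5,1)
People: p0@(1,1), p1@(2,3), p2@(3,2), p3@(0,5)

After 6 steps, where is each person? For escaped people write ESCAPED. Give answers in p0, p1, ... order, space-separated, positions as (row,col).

Step 1: p0:(1,1)->(2,1) | p1:(2,3)->(3,3) | p2:(3,2)->(4,2) | p3:(0,5)->(1,5)
Step 2: p0:(2,1)->(3,1) | p1:(3,3)->(4,3) | p2:(4,2)->(5,2) | p3:(1,5)->(2,5)
Step 3: p0:(3,1)->(4,1) | p1:(4,3)->(5,3) | p2:(5,2)->(5,1)->EXIT | p3:(2,5)->(3,5)
Step 4: p0:(4,1)->(5,1)->EXIT | p1:(5,3)->(5,2) | p2:escaped | p3:(3,5)->(4,5)
Step 5: p0:escaped | p1:(5,2)->(5,1)->EXIT | p2:escaped | p3:(4,5)->(5,5)
Step 6: p0:escaped | p1:escaped | p2:escaped | p3:(5,5)->(5,4)

ESCAPED ESCAPED ESCAPED (5,4)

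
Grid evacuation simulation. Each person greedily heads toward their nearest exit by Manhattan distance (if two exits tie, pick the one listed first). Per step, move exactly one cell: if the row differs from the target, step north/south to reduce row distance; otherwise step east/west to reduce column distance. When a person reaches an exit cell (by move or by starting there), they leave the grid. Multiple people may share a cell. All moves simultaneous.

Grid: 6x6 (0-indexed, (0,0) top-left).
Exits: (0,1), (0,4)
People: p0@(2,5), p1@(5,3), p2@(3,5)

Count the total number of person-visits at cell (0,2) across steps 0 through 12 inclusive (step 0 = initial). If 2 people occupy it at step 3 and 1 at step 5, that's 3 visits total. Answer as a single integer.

Step 0: p0@(2,5) p1@(5,3) p2@(3,5) -> at (0,2): 0 [-], cum=0
Step 1: p0@(1,5) p1@(4,3) p2@(2,5) -> at (0,2): 0 [-], cum=0
Step 2: p0@(0,5) p1@(3,3) p2@(1,5) -> at (0,2): 0 [-], cum=0
Step 3: p0@ESC p1@(2,3) p2@(0,5) -> at (0,2): 0 [-], cum=0
Step 4: p0@ESC p1@(1,3) p2@ESC -> at (0,2): 0 [-], cum=0
Step 5: p0@ESC p1@(0,3) p2@ESC -> at (0,2): 0 [-], cum=0
Step 6: p0@ESC p1@ESC p2@ESC -> at (0,2): 0 [-], cum=0
Total visits = 0

Answer: 0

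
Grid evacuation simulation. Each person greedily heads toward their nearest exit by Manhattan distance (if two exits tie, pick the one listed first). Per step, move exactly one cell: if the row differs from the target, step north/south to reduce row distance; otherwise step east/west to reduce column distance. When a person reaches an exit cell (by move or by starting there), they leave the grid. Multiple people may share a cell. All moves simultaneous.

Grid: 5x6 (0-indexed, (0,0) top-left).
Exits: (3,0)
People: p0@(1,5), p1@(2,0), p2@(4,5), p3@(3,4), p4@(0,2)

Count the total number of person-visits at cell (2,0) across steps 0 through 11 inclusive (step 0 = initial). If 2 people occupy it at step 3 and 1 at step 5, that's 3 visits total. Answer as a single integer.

Answer: 1

Derivation:
Step 0: p0@(1,5) p1@(2,0) p2@(4,5) p3@(3,4) p4@(0,2) -> at (2,0): 1 [p1], cum=1
Step 1: p0@(2,5) p1@ESC p2@(3,5) p3@(3,3) p4@(1,2) -> at (2,0): 0 [-], cum=1
Step 2: p0@(3,5) p1@ESC p2@(3,4) p3@(3,2) p4@(2,2) -> at (2,0): 0 [-], cum=1
Step 3: p0@(3,4) p1@ESC p2@(3,3) p3@(3,1) p4@(3,2) -> at (2,0): 0 [-], cum=1
Step 4: p0@(3,3) p1@ESC p2@(3,2) p3@ESC p4@(3,1) -> at (2,0): 0 [-], cum=1
Step 5: p0@(3,2) p1@ESC p2@(3,1) p3@ESC p4@ESC -> at (2,0): 0 [-], cum=1
Step 6: p0@(3,1) p1@ESC p2@ESC p3@ESC p4@ESC -> at (2,0): 0 [-], cum=1
Step 7: p0@ESC p1@ESC p2@ESC p3@ESC p4@ESC -> at (2,0): 0 [-], cum=1
Total visits = 1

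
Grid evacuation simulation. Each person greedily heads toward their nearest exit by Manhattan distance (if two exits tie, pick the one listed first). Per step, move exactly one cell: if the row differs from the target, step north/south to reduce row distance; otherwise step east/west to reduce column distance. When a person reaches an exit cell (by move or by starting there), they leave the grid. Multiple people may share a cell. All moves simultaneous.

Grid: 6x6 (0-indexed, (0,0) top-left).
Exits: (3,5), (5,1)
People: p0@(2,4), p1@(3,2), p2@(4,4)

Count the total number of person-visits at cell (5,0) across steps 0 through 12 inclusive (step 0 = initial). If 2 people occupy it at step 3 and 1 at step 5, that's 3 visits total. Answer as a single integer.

Answer: 0

Derivation:
Step 0: p0@(2,4) p1@(3,2) p2@(4,4) -> at (5,0): 0 [-], cum=0
Step 1: p0@(3,4) p1@(3,3) p2@(3,4) -> at (5,0): 0 [-], cum=0
Step 2: p0@ESC p1@(3,4) p2@ESC -> at (5,0): 0 [-], cum=0
Step 3: p0@ESC p1@ESC p2@ESC -> at (5,0): 0 [-], cum=0
Total visits = 0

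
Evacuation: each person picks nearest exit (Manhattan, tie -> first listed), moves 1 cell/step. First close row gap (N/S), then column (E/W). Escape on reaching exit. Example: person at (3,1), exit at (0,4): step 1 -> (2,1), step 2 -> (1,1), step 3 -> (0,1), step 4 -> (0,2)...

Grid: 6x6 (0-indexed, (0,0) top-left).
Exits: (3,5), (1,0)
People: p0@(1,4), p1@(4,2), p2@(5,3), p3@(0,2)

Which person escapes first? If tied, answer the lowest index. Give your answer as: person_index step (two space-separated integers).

Answer: 0 3

Derivation:
Step 1: p0:(1,4)->(2,4) | p1:(4,2)->(3,2) | p2:(5,3)->(4,3) | p3:(0,2)->(1,2)
Step 2: p0:(2,4)->(3,4) | p1:(3,2)->(3,3) | p2:(4,3)->(3,3) | p3:(1,2)->(1,1)
Step 3: p0:(3,4)->(3,5)->EXIT | p1:(3,3)->(3,4) | p2:(3,3)->(3,4) | p3:(1,1)->(1,0)->EXIT
Step 4: p0:escaped | p1:(3,4)->(3,5)->EXIT | p2:(3,4)->(3,5)->EXIT | p3:escaped
Exit steps: [3, 4, 4, 3]
First to escape: p0 at step 3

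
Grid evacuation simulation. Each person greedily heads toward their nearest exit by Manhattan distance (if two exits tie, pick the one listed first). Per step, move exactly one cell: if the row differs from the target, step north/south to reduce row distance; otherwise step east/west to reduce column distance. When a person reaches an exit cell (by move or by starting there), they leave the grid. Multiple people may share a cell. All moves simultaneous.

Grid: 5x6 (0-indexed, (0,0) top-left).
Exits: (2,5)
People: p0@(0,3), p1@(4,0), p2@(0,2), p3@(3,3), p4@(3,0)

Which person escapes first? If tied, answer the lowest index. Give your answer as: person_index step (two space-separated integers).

Step 1: p0:(0,3)->(1,3) | p1:(4,0)->(3,0) | p2:(0,2)->(1,2) | p3:(3,3)->(2,3) | p4:(3,0)->(2,0)
Step 2: p0:(1,3)->(2,3) | p1:(3,0)->(2,0) | p2:(1,2)->(2,2) | p3:(2,3)->(2,4) | p4:(2,0)->(2,1)
Step 3: p0:(2,3)->(2,4) | p1:(2,0)->(2,1) | p2:(2,2)->(2,3) | p3:(2,4)->(2,5)->EXIT | p4:(2,1)->(2,2)
Step 4: p0:(2,4)->(2,5)->EXIT | p1:(2,1)->(2,2) | p2:(2,3)->(2,4) | p3:escaped | p4:(2,2)->(2,3)
Step 5: p0:escaped | p1:(2,2)->(2,3) | p2:(2,4)->(2,5)->EXIT | p3:escaped | p4:(2,3)->(2,4)
Step 6: p0:escaped | p1:(2,3)->(2,4) | p2:escaped | p3:escaped | p4:(2,4)->(2,5)->EXIT
Step 7: p0:escaped | p1:(2,4)->(2,5)->EXIT | p2:escaped | p3:escaped | p4:escaped
Exit steps: [4, 7, 5, 3, 6]
First to escape: p3 at step 3

Answer: 3 3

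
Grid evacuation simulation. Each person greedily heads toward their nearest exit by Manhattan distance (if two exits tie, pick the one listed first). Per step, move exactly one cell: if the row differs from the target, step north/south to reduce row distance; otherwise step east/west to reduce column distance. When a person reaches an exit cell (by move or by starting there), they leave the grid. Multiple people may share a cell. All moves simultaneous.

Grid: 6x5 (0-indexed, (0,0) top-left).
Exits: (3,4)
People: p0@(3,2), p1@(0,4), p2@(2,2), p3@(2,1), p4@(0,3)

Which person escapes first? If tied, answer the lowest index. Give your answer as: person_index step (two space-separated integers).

Step 1: p0:(3,2)->(3,3) | p1:(0,4)->(1,4) | p2:(2,2)->(3,2) | p3:(2,1)->(3,1) | p4:(0,3)->(1,3)
Step 2: p0:(3,3)->(3,4)->EXIT | p1:(1,4)->(2,4) | p2:(3,2)->(3,3) | p3:(3,1)->(3,2) | p4:(1,3)->(2,3)
Step 3: p0:escaped | p1:(2,4)->(3,4)->EXIT | p2:(3,3)->(3,4)->EXIT | p3:(3,2)->(3,3) | p4:(2,3)->(3,3)
Step 4: p0:escaped | p1:escaped | p2:escaped | p3:(3,3)->(3,4)->EXIT | p4:(3,3)->(3,4)->EXIT
Exit steps: [2, 3, 3, 4, 4]
First to escape: p0 at step 2

Answer: 0 2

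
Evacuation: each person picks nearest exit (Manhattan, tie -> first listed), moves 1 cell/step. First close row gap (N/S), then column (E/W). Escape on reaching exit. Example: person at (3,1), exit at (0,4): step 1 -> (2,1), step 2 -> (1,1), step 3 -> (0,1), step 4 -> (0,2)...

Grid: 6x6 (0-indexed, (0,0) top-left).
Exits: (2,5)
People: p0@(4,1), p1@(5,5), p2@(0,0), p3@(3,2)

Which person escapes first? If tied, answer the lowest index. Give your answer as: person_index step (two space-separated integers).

Answer: 1 3

Derivation:
Step 1: p0:(4,1)->(3,1) | p1:(5,5)->(4,5) | p2:(0,0)->(1,0) | p3:(3,2)->(2,2)
Step 2: p0:(3,1)->(2,1) | p1:(4,5)->(3,5) | p2:(1,0)->(2,0) | p3:(2,2)->(2,3)
Step 3: p0:(2,1)->(2,2) | p1:(3,5)->(2,5)->EXIT | p2:(2,0)->(2,1) | p3:(2,3)->(2,4)
Step 4: p0:(2,2)->(2,3) | p1:escaped | p2:(2,1)->(2,2) | p3:(2,4)->(2,5)->EXIT
Step 5: p0:(2,3)->(2,4) | p1:escaped | p2:(2,2)->(2,3) | p3:escaped
Step 6: p0:(2,4)->(2,5)->EXIT | p1:escaped | p2:(2,3)->(2,4) | p3:escaped
Step 7: p0:escaped | p1:escaped | p2:(2,4)->(2,5)->EXIT | p3:escaped
Exit steps: [6, 3, 7, 4]
First to escape: p1 at step 3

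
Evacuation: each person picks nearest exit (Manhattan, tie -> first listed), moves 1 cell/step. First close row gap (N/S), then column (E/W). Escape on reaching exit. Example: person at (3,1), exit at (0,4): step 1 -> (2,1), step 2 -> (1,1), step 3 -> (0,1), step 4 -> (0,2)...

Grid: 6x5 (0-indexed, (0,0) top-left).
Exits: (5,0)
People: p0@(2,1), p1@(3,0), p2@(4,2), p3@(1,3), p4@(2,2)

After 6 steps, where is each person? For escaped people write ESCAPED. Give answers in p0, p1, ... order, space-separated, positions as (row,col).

Step 1: p0:(2,1)->(3,1) | p1:(3,0)->(4,0) | p2:(4,2)->(5,2) | p3:(1,3)->(2,3) | p4:(2,2)->(3,2)
Step 2: p0:(3,1)->(4,1) | p1:(4,0)->(5,0)->EXIT | p2:(5,2)->(5,1) | p3:(2,3)->(3,3) | p4:(3,2)->(4,2)
Step 3: p0:(4,1)->(5,1) | p1:escaped | p2:(5,1)->(5,0)->EXIT | p3:(3,3)->(4,3) | p4:(4,2)->(5,2)
Step 4: p0:(5,1)->(5,0)->EXIT | p1:escaped | p2:escaped | p3:(4,3)->(5,3) | p4:(5,2)->(5,1)
Step 5: p0:escaped | p1:escaped | p2:escaped | p3:(5,3)->(5,2) | p4:(5,1)->(5,0)->EXIT
Step 6: p0:escaped | p1:escaped | p2:escaped | p3:(5,2)->(5,1) | p4:escaped

ESCAPED ESCAPED ESCAPED (5,1) ESCAPED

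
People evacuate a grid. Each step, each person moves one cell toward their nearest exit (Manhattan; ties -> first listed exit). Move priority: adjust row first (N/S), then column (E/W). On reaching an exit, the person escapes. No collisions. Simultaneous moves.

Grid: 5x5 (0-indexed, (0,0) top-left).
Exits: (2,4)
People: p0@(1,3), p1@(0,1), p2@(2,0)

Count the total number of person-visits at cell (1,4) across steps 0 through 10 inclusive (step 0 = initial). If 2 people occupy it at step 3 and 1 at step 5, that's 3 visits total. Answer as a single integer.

Answer: 0

Derivation:
Step 0: p0@(1,3) p1@(0,1) p2@(2,0) -> at (1,4): 0 [-], cum=0
Step 1: p0@(2,3) p1@(1,1) p2@(2,1) -> at (1,4): 0 [-], cum=0
Step 2: p0@ESC p1@(2,1) p2@(2,2) -> at (1,4): 0 [-], cum=0
Step 3: p0@ESC p1@(2,2) p2@(2,3) -> at (1,4): 0 [-], cum=0
Step 4: p0@ESC p1@(2,3) p2@ESC -> at (1,4): 0 [-], cum=0
Step 5: p0@ESC p1@ESC p2@ESC -> at (1,4): 0 [-], cum=0
Total visits = 0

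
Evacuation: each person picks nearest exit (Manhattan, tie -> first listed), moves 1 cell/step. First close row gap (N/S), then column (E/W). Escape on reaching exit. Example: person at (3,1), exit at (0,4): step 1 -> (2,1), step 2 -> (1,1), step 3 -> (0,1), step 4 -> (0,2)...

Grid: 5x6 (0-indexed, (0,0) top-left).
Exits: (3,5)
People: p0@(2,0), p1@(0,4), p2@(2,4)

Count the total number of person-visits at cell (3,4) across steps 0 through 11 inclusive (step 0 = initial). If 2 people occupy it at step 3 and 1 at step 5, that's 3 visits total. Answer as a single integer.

Step 0: p0@(2,0) p1@(0,4) p2@(2,4) -> at (3,4): 0 [-], cum=0
Step 1: p0@(3,0) p1@(1,4) p2@(3,4) -> at (3,4): 1 [p2], cum=1
Step 2: p0@(3,1) p1@(2,4) p2@ESC -> at (3,4): 0 [-], cum=1
Step 3: p0@(3,2) p1@(3,4) p2@ESC -> at (3,4): 1 [p1], cum=2
Step 4: p0@(3,3) p1@ESC p2@ESC -> at (3,4): 0 [-], cum=2
Step 5: p0@(3,4) p1@ESC p2@ESC -> at (3,4): 1 [p0], cum=3
Step 6: p0@ESC p1@ESC p2@ESC -> at (3,4): 0 [-], cum=3
Total visits = 3

Answer: 3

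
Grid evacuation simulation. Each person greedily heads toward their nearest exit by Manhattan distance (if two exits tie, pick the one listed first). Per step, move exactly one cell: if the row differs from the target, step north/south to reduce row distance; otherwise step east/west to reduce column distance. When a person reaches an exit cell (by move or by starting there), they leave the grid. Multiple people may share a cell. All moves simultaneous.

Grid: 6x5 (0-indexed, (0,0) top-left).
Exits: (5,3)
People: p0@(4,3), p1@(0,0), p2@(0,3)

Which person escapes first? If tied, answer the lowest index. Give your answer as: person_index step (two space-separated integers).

Step 1: p0:(4,3)->(5,3)->EXIT | p1:(0,0)->(1,0) | p2:(0,3)->(1,3)
Step 2: p0:escaped | p1:(1,0)->(2,0) | p2:(1,3)->(2,3)
Step 3: p0:escaped | p1:(2,0)->(3,0) | p2:(2,3)->(3,3)
Step 4: p0:escaped | p1:(3,0)->(4,0) | p2:(3,3)->(4,3)
Step 5: p0:escaped | p1:(4,0)->(5,0) | p2:(4,3)->(5,3)->EXIT
Step 6: p0:escaped | p1:(5,0)->(5,1) | p2:escaped
Step 7: p0:escaped | p1:(5,1)->(5,2) | p2:escaped
Step 8: p0:escaped | p1:(5,2)->(5,3)->EXIT | p2:escaped
Exit steps: [1, 8, 5]
First to escape: p0 at step 1

Answer: 0 1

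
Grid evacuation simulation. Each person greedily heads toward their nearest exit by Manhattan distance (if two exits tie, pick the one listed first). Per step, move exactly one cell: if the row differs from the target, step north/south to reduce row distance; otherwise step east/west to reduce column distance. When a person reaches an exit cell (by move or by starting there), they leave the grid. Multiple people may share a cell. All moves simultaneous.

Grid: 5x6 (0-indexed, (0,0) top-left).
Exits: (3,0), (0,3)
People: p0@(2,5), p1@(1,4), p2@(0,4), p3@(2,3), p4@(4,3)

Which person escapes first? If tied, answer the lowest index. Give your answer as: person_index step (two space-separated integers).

Answer: 2 1

Derivation:
Step 1: p0:(2,5)->(1,5) | p1:(1,4)->(0,4) | p2:(0,4)->(0,3)->EXIT | p3:(2,3)->(1,3) | p4:(4,3)->(3,3)
Step 2: p0:(1,5)->(0,5) | p1:(0,4)->(0,3)->EXIT | p2:escaped | p3:(1,3)->(0,3)->EXIT | p4:(3,3)->(3,2)
Step 3: p0:(0,5)->(0,4) | p1:escaped | p2:escaped | p3:escaped | p4:(3,2)->(3,1)
Step 4: p0:(0,4)->(0,3)->EXIT | p1:escaped | p2:escaped | p3:escaped | p4:(3,1)->(3,0)->EXIT
Exit steps: [4, 2, 1, 2, 4]
First to escape: p2 at step 1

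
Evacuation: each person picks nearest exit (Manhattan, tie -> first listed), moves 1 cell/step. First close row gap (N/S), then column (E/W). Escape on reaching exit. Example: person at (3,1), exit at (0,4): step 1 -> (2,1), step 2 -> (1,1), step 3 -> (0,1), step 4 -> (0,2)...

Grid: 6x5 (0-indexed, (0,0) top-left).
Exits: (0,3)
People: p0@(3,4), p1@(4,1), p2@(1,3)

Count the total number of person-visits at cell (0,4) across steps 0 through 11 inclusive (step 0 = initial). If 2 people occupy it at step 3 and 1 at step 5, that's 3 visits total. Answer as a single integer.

Answer: 1

Derivation:
Step 0: p0@(3,4) p1@(4,1) p2@(1,3) -> at (0,4): 0 [-], cum=0
Step 1: p0@(2,4) p1@(3,1) p2@ESC -> at (0,4): 0 [-], cum=0
Step 2: p0@(1,4) p1@(2,1) p2@ESC -> at (0,4): 0 [-], cum=0
Step 3: p0@(0,4) p1@(1,1) p2@ESC -> at (0,4): 1 [p0], cum=1
Step 4: p0@ESC p1@(0,1) p2@ESC -> at (0,4): 0 [-], cum=1
Step 5: p0@ESC p1@(0,2) p2@ESC -> at (0,4): 0 [-], cum=1
Step 6: p0@ESC p1@ESC p2@ESC -> at (0,4): 0 [-], cum=1
Total visits = 1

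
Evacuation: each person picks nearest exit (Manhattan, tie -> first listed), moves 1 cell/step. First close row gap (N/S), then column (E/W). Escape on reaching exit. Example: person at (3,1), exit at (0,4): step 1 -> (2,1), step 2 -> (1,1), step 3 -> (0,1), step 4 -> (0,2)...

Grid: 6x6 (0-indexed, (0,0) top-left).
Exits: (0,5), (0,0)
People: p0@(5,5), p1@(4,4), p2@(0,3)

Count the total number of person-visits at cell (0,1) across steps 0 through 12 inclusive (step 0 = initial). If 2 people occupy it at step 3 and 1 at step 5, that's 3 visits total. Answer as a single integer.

Answer: 0

Derivation:
Step 0: p0@(5,5) p1@(4,4) p2@(0,3) -> at (0,1): 0 [-], cum=0
Step 1: p0@(4,5) p1@(3,4) p2@(0,4) -> at (0,1): 0 [-], cum=0
Step 2: p0@(3,5) p1@(2,4) p2@ESC -> at (0,1): 0 [-], cum=0
Step 3: p0@(2,5) p1@(1,4) p2@ESC -> at (0,1): 0 [-], cum=0
Step 4: p0@(1,5) p1@(0,4) p2@ESC -> at (0,1): 0 [-], cum=0
Step 5: p0@ESC p1@ESC p2@ESC -> at (0,1): 0 [-], cum=0
Total visits = 0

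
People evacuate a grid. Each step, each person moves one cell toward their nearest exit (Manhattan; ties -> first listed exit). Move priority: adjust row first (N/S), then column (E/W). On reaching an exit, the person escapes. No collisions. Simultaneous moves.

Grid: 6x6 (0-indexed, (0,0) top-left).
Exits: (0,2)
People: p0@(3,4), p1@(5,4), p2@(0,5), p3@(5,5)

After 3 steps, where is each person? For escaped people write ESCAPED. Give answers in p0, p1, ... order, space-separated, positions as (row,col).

Step 1: p0:(3,4)->(2,4) | p1:(5,4)->(4,4) | p2:(0,5)->(0,4) | p3:(5,5)->(4,5)
Step 2: p0:(2,4)->(1,4) | p1:(4,4)->(3,4) | p2:(0,4)->(0,3) | p3:(4,5)->(3,5)
Step 3: p0:(1,4)->(0,4) | p1:(3,4)->(2,4) | p2:(0,3)->(0,2)->EXIT | p3:(3,5)->(2,5)

(0,4) (2,4) ESCAPED (2,5)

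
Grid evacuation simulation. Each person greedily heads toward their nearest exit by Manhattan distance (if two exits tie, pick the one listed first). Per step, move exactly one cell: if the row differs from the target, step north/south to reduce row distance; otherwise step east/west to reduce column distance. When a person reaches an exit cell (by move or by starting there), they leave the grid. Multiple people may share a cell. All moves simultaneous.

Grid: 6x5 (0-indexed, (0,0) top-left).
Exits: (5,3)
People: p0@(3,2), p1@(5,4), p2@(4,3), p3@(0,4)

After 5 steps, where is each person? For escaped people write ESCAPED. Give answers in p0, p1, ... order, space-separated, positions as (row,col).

Step 1: p0:(3,2)->(4,2) | p1:(5,4)->(5,3)->EXIT | p2:(4,3)->(5,3)->EXIT | p3:(0,4)->(1,4)
Step 2: p0:(4,2)->(5,2) | p1:escaped | p2:escaped | p3:(1,4)->(2,4)
Step 3: p0:(5,2)->(5,3)->EXIT | p1:escaped | p2:escaped | p3:(2,4)->(3,4)
Step 4: p0:escaped | p1:escaped | p2:escaped | p3:(3,4)->(4,4)
Step 5: p0:escaped | p1:escaped | p2:escaped | p3:(4,4)->(5,4)

ESCAPED ESCAPED ESCAPED (5,4)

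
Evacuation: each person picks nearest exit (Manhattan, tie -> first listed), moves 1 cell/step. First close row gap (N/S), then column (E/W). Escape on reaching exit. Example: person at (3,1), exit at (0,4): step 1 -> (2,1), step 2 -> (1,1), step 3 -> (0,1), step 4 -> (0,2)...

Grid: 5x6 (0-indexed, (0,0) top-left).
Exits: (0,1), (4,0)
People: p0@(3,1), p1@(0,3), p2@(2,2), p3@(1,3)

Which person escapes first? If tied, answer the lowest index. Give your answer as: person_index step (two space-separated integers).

Answer: 0 2

Derivation:
Step 1: p0:(3,1)->(4,1) | p1:(0,3)->(0,2) | p2:(2,2)->(1,2) | p3:(1,3)->(0,3)
Step 2: p0:(4,1)->(4,0)->EXIT | p1:(0,2)->(0,1)->EXIT | p2:(1,2)->(0,2) | p3:(0,3)->(0,2)
Step 3: p0:escaped | p1:escaped | p2:(0,2)->(0,1)->EXIT | p3:(0,2)->(0,1)->EXIT
Exit steps: [2, 2, 3, 3]
First to escape: p0 at step 2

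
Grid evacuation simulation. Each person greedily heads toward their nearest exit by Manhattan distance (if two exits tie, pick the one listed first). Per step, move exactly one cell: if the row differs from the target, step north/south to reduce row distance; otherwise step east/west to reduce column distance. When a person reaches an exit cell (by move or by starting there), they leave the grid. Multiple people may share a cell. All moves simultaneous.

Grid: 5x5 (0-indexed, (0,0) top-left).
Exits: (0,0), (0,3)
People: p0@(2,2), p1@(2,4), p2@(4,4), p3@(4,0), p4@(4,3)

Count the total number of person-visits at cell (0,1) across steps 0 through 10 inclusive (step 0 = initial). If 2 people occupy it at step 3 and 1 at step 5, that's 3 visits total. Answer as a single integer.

Step 0: p0@(2,2) p1@(2,4) p2@(4,4) p3@(4,0) p4@(4,3) -> at (0,1): 0 [-], cum=0
Step 1: p0@(1,2) p1@(1,4) p2@(3,4) p3@(3,0) p4@(3,3) -> at (0,1): 0 [-], cum=0
Step 2: p0@(0,2) p1@(0,4) p2@(2,4) p3@(2,0) p4@(2,3) -> at (0,1): 0 [-], cum=0
Step 3: p0@ESC p1@ESC p2@(1,4) p3@(1,0) p4@(1,3) -> at (0,1): 0 [-], cum=0
Step 4: p0@ESC p1@ESC p2@(0,4) p3@ESC p4@ESC -> at (0,1): 0 [-], cum=0
Step 5: p0@ESC p1@ESC p2@ESC p3@ESC p4@ESC -> at (0,1): 0 [-], cum=0
Total visits = 0

Answer: 0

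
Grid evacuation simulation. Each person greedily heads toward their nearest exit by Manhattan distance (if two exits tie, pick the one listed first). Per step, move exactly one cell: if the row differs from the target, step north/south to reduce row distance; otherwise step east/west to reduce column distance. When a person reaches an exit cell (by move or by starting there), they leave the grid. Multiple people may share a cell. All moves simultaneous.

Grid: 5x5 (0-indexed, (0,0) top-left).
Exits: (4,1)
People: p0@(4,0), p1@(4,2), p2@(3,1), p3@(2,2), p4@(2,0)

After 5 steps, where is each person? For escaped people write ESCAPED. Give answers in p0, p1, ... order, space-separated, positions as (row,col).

Step 1: p0:(4,0)->(4,1)->EXIT | p1:(4,2)->(4,1)->EXIT | p2:(3,1)->(4,1)->EXIT | p3:(2,2)->(3,2) | p4:(2,0)->(3,0)
Step 2: p0:escaped | p1:escaped | p2:escaped | p3:(3,2)->(4,2) | p4:(3,0)->(4,0)
Step 3: p0:escaped | p1:escaped | p2:escaped | p3:(4,2)->(4,1)->EXIT | p4:(4,0)->(4,1)->EXIT

ESCAPED ESCAPED ESCAPED ESCAPED ESCAPED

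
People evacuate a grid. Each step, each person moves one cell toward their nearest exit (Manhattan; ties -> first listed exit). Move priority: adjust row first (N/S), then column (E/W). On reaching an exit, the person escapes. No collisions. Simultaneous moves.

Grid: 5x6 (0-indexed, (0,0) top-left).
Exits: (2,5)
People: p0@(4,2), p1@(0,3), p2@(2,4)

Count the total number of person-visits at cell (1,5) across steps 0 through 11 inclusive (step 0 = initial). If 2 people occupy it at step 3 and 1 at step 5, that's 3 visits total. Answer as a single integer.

Step 0: p0@(4,2) p1@(0,3) p2@(2,4) -> at (1,5): 0 [-], cum=0
Step 1: p0@(3,2) p1@(1,3) p2@ESC -> at (1,5): 0 [-], cum=0
Step 2: p0@(2,2) p1@(2,3) p2@ESC -> at (1,5): 0 [-], cum=0
Step 3: p0@(2,3) p1@(2,4) p2@ESC -> at (1,5): 0 [-], cum=0
Step 4: p0@(2,4) p1@ESC p2@ESC -> at (1,5): 0 [-], cum=0
Step 5: p0@ESC p1@ESC p2@ESC -> at (1,5): 0 [-], cum=0
Total visits = 0

Answer: 0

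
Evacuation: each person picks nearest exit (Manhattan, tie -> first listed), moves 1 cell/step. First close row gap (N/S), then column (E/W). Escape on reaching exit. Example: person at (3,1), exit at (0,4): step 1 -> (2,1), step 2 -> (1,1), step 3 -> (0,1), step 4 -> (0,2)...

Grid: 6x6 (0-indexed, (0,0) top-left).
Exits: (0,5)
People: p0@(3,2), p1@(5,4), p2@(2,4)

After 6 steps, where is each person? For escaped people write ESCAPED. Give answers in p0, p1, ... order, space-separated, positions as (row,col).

Step 1: p0:(3,2)->(2,2) | p1:(5,4)->(4,4) | p2:(2,4)->(1,4)
Step 2: p0:(2,2)->(1,2) | p1:(4,4)->(3,4) | p2:(1,4)->(0,4)
Step 3: p0:(1,2)->(0,2) | p1:(3,4)->(2,4) | p2:(0,4)->(0,5)->EXIT
Step 4: p0:(0,2)->(0,3) | p1:(2,4)->(1,4) | p2:escaped
Step 5: p0:(0,3)->(0,4) | p1:(1,4)->(0,4) | p2:escaped
Step 6: p0:(0,4)->(0,5)->EXIT | p1:(0,4)->(0,5)->EXIT | p2:escaped

ESCAPED ESCAPED ESCAPED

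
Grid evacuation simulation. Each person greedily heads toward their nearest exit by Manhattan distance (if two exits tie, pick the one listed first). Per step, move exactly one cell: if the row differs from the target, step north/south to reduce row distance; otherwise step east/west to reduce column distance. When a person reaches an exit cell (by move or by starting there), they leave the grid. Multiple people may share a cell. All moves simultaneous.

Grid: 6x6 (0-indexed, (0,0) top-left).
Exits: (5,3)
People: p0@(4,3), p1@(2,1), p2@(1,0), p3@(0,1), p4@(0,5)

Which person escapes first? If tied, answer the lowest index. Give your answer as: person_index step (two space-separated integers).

Answer: 0 1

Derivation:
Step 1: p0:(4,3)->(5,3)->EXIT | p1:(2,1)->(3,1) | p2:(1,0)->(2,0) | p3:(0,1)->(1,1) | p4:(0,5)->(1,5)
Step 2: p0:escaped | p1:(3,1)->(4,1) | p2:(2,0)->(3,0) | p3:(1,1)->(2,1) | p4:(1,5)->(2,5)
Step 3: p0:escaped | p1:(4,1)->(5,1) | p2:(3,0)->(4,0) | p3:(2,1)->(3,1) | p4:(2,5)->(3,5)
Step 4: p0:escaped | p1:(5,1)->(5,2) | p2:(4,0)->(5,0) | p3:(3,1)->(4,1) | p4:(3,5)->(4,5)
Step 5: p0:escaped | p1:(5,2)->(5,3)->EXIT | p2:(5,0)->(5,1) | p3:(4,1)->(5,1) | p4:(4,5)->(5,5)
Step 6: p0:escaped | p1:escaped | p2:(5,1)->(5,2) | p3:(5,1)->(5,2) | p4:(5,5)->(5,4)
Step 7: p0:escaped | p1:escaped | p2:(5,2)->(5,3)->EXIT | p3:(5,2)->(5,3)->EXIT | p4:(5,4)->(5,3)->EXIT
Exit steps: [1, 5, 7, 7, 7]
First to escape: p0 at step 1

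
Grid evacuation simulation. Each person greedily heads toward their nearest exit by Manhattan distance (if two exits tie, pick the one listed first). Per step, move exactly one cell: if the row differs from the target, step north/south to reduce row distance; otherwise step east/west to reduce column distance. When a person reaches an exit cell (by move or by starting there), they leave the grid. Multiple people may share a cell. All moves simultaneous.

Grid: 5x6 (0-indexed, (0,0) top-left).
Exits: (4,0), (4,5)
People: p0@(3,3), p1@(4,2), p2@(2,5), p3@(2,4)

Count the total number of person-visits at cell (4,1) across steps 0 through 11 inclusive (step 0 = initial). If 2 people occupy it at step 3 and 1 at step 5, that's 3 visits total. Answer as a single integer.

Step 0: p0@(3,3) p1@(4,2) p2@(2,5) p3@(2,4) -> at (4,1): 0 [-], cum=0
Step 1: p0@(4,3) p1@(4,1) p2@(3,5) p3@(3,4) -> at (4,1): 1 [p1], cum=1
Step 2: p0@(4,4) p1@ESC p2@ESC p3@(4,4) -> at (4,1): 0 [-], cum=1
Step 3: p0@ESC p1@ESC p2@ESC p3@ESC -> at (4,1): 0 [-], cum=1
Total visits = 1

Answer: 1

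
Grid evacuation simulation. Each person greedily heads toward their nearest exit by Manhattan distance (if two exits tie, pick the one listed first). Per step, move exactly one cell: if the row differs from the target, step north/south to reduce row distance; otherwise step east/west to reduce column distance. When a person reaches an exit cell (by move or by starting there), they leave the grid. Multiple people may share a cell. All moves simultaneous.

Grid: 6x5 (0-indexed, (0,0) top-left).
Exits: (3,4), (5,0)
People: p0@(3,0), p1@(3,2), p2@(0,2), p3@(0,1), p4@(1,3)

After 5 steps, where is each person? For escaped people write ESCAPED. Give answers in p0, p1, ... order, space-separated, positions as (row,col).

Step 1: p0:(3,0)->(4,0) | p1:(3,2)->(3,3) | p2:(0,2)->(1,2) | p3:(0,1)->(1,1) | p4:(1,3)->(2,3)
Step 2: p0:(4,0)->(5,0)->EXIT | p1:(3,3)->(3,4)->EXIT | p2:(1,2)->(2,2) | p3:(1,1)->(2,1) | p4:(2,3)->(3,3)
Step 3: p0:escaped | p1:escaped | p2:(2,2)->(3,2) | p3:(2,1)->(3,1) | p4:(3,3)->(3,4)->EXIT
Step 4: p0:escaped | p1:escaped | p2:(3,2)->(3,3) | p3:(3,1)->(3,2) | p4:escaped
Step 5: p0:escaped | p1:escaped | p2:(3,3)->(3,4)->EXIT | p3:(3,2)->(3,3) | p4:escaped

ESCAPED ESCAPED ESCAPED (3,3) ESCAPED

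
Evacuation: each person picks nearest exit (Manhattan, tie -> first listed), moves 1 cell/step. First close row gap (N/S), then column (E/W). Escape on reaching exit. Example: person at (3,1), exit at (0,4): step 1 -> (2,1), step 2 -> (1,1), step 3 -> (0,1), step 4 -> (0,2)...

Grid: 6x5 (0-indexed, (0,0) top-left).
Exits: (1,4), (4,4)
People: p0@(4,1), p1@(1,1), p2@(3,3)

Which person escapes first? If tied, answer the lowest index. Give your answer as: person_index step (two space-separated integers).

Step 1: p0:(4,1)->(4,2) | p1:(1,1)->(1,2) | p2:(3,3)->(4,3)
Step 2: p0:(4,2)->(4,3) | p1:(1,2)->(1,3) | p2:(4,3)->(4,4)->EXIT
Step 3: p0:(4,3)->(4,4)->EXIT | p1:(1,3)->(1,4)->EXIT | p2:escaped
Exit steps: [3, 3, 2]
First to escape: p2 at step 2

Answer: 2 2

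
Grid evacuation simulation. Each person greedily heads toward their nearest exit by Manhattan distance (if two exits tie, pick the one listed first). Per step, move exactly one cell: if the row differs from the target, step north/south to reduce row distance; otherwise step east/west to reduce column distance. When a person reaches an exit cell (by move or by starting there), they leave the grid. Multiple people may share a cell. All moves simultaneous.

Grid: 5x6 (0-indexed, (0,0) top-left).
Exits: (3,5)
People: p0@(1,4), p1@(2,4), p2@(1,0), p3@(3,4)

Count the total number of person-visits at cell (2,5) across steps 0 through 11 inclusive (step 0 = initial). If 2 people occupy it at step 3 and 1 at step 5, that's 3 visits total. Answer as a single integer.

Answer: 0

Derivation:
Step 0: p0@(1,4) p1@(2,4) p2@(1,0) p3@(3,4) -> at (2,5): 0 [-], cum=0
Step 1: p0@(2,4) p1@(3,4) p2@(2,0) p3@ESC -> at (2,5): 0 [-], cum=0
Step 2: p0@(3,4) p1@ESC p2@(3,0) p3@ESC -> at (2,5): 0 [-], cum=0
Step 3: p0@ESC p1@ESC p2@(3,1) p3@ESC -> at (2,5): 0 [-], cum=0
Step 4: p0@ESC p1@ESC p2@(3,2) p3@ESC -> at (2,5): 0 [-], cum=0
Step 5: p0@ESC p1@ESC p2@(3,3) p3@ESC -> at (2,5): 0 [-], cum=0
Step 6: p0@ESC p1@ESC p2@(3,4) p3@ESC -> at (2,5): 0 [-], cum=0
Step 7: p0@ESC p1@ESC p2@ESC p3@ESC -> at (2,5): 0 [-], cum=0
Total visits = 0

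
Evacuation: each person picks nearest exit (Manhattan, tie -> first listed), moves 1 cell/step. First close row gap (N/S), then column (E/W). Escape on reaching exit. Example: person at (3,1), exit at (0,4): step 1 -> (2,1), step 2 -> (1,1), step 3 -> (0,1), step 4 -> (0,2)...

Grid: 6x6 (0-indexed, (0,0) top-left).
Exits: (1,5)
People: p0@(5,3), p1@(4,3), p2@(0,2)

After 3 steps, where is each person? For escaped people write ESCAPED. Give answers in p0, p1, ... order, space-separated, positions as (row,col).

Step 1: p0:(5,3)->(4,3) | p1:(4,3)->(3,3) | p2:(0,2)->(1,2)
Step 2: p0:(4,3)->(3,3) | p1:(3,3)->(2,3) | p2:(1,2)->(1,3)
Step 3: p0:(3,3)->(2,3) | p1:(2,3)->(1,3) | p2:(1,3)->(1,4)

(2,3) (1,3) (1,4)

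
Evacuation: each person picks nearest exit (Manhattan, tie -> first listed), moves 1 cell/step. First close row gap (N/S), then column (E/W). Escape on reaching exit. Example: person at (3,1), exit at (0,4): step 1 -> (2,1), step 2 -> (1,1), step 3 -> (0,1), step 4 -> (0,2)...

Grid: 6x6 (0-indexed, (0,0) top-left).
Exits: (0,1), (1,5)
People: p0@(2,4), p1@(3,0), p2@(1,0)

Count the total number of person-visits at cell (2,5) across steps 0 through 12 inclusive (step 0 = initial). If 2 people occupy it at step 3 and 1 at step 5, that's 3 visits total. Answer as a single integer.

Step 0: p0@(2,4) p1@(3,0) p2@(1,0) -> at (2,5): 0 [-], cum=0
Step 1: p0@(1,4) p1@(2,0) p2@(0,0) -> at (2,5): 0 [-], cum=0
Step 2: p0@ESC p1@(1,0) p2@ESC -> at (2,5): 0 [-], cum=0
Step 3: p0@ESC p1@(0,0) p2@ESC -> at (2,5): 0 [-], cum=0
Step 4: p0@ESC p1@ESC p2@ESC -> at (2,5): 0 [-], cum=0
Total visits = 0

Answer: 0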